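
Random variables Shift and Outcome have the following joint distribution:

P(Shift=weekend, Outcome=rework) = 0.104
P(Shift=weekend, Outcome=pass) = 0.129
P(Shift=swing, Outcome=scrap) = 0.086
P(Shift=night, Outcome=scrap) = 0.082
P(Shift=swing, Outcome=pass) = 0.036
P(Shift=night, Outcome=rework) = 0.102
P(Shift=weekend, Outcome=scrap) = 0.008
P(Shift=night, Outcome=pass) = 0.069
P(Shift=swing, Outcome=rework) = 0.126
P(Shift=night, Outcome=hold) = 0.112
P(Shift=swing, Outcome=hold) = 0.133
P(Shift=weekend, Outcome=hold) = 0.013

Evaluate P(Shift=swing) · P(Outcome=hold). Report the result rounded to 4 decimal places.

P(Shift=swing) = 0.036 + 0.126 + 0.086 + 0.133 = 0.381.
P(Outcome=hold) = 0.133 + 0.112 + 0.013 = 0.258.
Product: 0.381 × 0.258 = 0.0983.

0.0983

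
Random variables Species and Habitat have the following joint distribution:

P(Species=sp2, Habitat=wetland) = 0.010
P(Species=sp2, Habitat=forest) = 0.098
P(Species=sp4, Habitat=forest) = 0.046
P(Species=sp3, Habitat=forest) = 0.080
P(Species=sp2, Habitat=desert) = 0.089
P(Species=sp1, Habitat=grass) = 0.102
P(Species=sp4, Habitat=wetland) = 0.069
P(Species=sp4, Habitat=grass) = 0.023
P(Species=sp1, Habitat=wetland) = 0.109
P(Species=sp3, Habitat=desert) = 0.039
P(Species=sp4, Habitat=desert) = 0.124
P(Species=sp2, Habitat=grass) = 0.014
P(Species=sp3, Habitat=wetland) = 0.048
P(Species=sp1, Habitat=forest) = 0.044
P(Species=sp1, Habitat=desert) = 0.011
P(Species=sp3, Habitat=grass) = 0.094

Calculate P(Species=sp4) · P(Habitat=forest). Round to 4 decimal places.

0.0702

P(Species=sp4) = 0.046 + 0.023 + 0.069 + 0.124 = 0.262.
P(Habitat=forest) = 0.044 + 0.098 + 0.080 + 0.046 = 0.268.
Product: 0.262 × 0.268 = 0.0702.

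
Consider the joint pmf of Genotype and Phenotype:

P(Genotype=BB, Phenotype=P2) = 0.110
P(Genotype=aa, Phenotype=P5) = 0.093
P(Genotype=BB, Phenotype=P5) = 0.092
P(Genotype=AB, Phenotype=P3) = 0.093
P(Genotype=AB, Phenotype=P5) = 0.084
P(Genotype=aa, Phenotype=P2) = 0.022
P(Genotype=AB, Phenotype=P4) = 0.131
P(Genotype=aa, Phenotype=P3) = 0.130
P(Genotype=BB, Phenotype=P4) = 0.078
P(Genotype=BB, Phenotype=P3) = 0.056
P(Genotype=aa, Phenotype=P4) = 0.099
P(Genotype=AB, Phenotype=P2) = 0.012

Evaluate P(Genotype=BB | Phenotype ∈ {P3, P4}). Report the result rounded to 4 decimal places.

P(Phenotype=P3) = 0.130 + 0.093 + 0.056 = 0.279.
P(Phenotype=P4) = 0.099 + 0.131 + 0.078 = 0.308.
P(Phenotype ∈ {P3, P4}) = 0.279 + 0.308 = 0.587; P(Genotype=BB, Phenotype ∈ {P3, P4}) = 0.056 + 0.078 = 0.134.
P(Genotype=BB | Phenotype ∈ {P3, P4}) = 0.134/0.587 = 0.2283.

0.2283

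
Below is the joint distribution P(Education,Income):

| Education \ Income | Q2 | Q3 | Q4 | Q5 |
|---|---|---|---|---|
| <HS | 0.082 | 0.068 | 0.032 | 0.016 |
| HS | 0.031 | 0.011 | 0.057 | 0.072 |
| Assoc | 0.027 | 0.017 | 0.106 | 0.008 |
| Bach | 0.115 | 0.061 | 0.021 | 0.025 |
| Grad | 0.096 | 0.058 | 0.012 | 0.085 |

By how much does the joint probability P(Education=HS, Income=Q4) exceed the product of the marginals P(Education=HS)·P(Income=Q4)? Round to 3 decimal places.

P(Education=HS) = 0.031 + 0.011 + 0.057 + 0.072 = 0.171.
P(Income=Q4) = 0.032 + 0.057 + 0.106 + 0.021 + 0.012 = 0.228.
P(Education=HS, Income=Q4) − P(Education=HS)P(Income=Q4) = 0.057 − 0.171×0.228 = 0.018.

0.018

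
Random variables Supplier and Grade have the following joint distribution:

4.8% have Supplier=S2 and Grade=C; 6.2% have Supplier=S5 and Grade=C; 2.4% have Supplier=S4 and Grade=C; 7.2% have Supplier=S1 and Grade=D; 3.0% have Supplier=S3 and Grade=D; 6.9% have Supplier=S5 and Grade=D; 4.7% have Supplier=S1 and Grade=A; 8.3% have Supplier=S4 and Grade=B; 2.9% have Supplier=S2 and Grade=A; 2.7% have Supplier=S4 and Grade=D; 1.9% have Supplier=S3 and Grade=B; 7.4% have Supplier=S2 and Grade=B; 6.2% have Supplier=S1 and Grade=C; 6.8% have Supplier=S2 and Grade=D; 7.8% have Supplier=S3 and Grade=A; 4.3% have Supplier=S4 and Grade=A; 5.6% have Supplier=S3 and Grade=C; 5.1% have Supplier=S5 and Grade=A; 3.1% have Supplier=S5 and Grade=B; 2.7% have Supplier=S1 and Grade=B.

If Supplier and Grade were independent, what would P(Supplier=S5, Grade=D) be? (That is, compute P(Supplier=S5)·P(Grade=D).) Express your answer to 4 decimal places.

0.0567

P(Supplier=S5) = 0.051 + 0.031 + 0.062 + 0.069 = 0.213.
P(Grade=D) = 0.072 + 0.068 + 0.030 + 0.027 + 0.069 = 0.266.
Product: 0.213 × 0.266 = 0.0567.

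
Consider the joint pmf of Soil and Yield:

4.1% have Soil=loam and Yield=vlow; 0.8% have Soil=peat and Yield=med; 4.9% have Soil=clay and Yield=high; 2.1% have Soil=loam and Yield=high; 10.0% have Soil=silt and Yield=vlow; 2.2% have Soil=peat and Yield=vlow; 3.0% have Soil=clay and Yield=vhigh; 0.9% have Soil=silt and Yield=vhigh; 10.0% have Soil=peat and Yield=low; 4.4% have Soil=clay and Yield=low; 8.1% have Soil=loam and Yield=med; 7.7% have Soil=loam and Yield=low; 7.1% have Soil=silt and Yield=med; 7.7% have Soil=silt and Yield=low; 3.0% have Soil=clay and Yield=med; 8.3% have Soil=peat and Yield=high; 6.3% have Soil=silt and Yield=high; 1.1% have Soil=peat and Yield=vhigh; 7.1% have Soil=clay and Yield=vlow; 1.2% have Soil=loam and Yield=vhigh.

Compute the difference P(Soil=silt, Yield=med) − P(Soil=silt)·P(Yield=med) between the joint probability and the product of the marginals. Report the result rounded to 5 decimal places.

P(Soil=silt) = 0.100 + 0.077 + 0.071 + 0.063 + 0.009 = 0.320.
P(Yield=med) = 0.081 + 0.030 + 0.071 + 0.008 = 0.190.
P(Soil=silt, Yield=med) − P(Soil=silt)P(Yield=med) = 0.071 − 0.320×0.190 = 0.01020.

0.01020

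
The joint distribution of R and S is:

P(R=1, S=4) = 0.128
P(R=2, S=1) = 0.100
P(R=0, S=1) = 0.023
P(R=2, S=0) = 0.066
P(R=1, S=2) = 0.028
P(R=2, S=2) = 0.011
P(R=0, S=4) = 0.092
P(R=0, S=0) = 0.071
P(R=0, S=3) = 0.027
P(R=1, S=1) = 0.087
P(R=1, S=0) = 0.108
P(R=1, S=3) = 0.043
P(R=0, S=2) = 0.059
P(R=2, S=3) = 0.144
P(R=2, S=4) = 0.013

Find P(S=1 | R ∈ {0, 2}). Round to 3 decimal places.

P(R=0) = 0.071 + 0.023 + 0.059 + 0.027 + 0.092 = 0.272.
P(R=2) = 0.066 + 0.100 + 0.011 + 0.144 + 0.013 = 0.334.
P(R ∈ {0, 2}) = 0.272 + 0.334 = 0.606; P(S=1, R ∈ {0, 2}) = 0.023 + 0.100 = 0.123.
P(S=1 | R ∈ {0, 2}) = 0.123/0.606 = 0.203.

0.203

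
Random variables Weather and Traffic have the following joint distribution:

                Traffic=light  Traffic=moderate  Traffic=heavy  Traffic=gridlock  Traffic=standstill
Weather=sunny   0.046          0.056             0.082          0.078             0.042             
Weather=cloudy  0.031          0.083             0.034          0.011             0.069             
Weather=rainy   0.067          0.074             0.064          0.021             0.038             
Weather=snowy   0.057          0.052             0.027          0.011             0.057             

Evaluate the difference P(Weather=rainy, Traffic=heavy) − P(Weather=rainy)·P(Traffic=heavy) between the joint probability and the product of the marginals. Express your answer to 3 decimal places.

0.009

P(Weather=rainy) = 0.067 + 0.074 + 0.064 + 0.021 + 0.038 = 0.264.
P(Traffic=heavy) = 0.082 + 0.034 + 0.064 + 0.027 = 0.207.
P(Weather=rainy, Traffic=heavy) − P(Weather=rainy)P(Traffic=heavy) = 0.064 − 0.264×0.207 = 0.009.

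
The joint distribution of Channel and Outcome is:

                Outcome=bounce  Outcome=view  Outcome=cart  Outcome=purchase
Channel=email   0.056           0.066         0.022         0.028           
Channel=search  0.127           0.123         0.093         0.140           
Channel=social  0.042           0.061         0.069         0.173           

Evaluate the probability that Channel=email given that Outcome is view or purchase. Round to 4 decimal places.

P(Outcome=view) = 0.066 + 0.123 + 0.061 = 0.250.
P(Outcome=purchase) = 0.028 + 0.140 + 0.173 = 0.341.
P(Outcome ∈ {view, purchase}) = 0.250 + 0.341 = 0.591; P(Channel=email, Outcome ∈ {view, purchase}) = 0.066 + 0.028 = 0.094.
P(Channel=email | Outcome ∈ {view, purchase}) = 0.094/0.591 = 0.1591.

0.1591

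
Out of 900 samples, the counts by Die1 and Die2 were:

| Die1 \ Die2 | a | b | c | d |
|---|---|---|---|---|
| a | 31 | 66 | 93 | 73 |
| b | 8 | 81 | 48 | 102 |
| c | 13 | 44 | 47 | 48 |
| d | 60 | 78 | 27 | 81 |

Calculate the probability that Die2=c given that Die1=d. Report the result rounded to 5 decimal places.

Total with Die1=d: 60 + 78 + 27 + 81 = 246.
P(Die2=c | Die1=d) = 27/246 = 0.10976.

0.10976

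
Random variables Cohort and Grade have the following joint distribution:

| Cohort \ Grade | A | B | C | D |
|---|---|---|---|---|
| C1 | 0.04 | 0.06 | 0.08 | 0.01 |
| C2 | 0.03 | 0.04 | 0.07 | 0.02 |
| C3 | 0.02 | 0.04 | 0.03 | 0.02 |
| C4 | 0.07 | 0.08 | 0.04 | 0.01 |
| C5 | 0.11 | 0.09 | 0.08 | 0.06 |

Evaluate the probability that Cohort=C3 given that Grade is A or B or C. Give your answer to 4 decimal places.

P(Grade=A) = 0.04 + 0.03 + 0.02 + 0.07 + 0.11 = 0.27.
P(Grade=B) = 0.06 + 0.04 + 0.04 + 0.08 + 0.09 = 0.31.
P(Grade=C) = 0.08 + 0.07 + 0.03 + 0.04 + 0.08 = 0.30.
P(Grade ∈ {A, B, C}) = 0.27 + 0.31 + 0.30 = 0.88; P(Cohort=C3, Grade ∈ {A, B, C}) = 0.02 + 0.04 + 0.03 = 0.09.
P(Cohort=C3 | Grade ∈ {A, B, C}) = 0.09/0.88 = 0.1023.

0.1023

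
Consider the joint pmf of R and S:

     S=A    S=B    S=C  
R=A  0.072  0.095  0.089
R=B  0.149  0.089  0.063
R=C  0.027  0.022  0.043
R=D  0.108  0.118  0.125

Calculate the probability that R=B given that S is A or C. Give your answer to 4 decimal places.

0.3136

P(S=A) = 0.072 + 0.149 + 0.027 + 0.108 = 0.356.
P(S=C) = 0.089 + 0.063 + 0.043 + 0.125 = 0.320.
P(S ∈ {A, C}) = 0.356 + 0.320 = 0.676; P(R=B, S ∈ {A, C}) = 0.149 + 0.063 = 0.212.
P(R=B | S ∈ {A, C}) = 0.212/0.676 = 0.3136.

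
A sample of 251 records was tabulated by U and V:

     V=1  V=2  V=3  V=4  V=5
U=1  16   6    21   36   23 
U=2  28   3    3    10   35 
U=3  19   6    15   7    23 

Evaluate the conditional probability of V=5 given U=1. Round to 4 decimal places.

0.2255

Total with U=1: 16 + 6 + 21 + 36 + 23 = 102.
P(V=5 | U=1) = 23/102 = 0.2255.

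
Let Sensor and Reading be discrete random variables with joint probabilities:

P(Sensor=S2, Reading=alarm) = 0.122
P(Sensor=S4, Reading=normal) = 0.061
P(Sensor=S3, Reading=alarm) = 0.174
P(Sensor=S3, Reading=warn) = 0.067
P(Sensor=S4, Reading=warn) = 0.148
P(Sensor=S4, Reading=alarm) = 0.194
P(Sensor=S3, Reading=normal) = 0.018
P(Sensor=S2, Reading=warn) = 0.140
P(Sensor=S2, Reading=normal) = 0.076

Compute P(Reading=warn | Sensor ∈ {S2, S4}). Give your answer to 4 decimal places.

P(Sensor=S2) = 0.076 + 0.140 + 0.122 = 0.338.
P(Sensor=S4) = 0.061 + 0.148 + 0.194 = 0.403.
P(Sensor ∈ {S2, S4}) = 0.338 + 0.403 = 0.741; P(Reading=warn, Sensor ∈ {S2, S4}) = 0.140 + 0.148 = 0.288.
P(Reading=warn | Sensor ∈ {S2, S4}) = 0.288/0.741 = 0.3887.

0.3887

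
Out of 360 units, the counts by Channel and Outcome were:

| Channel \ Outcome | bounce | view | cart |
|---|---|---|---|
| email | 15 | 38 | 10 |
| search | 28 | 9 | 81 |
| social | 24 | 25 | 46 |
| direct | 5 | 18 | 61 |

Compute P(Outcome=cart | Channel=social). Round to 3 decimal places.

Total with Channel=social: 24 + 25 + 46 = 95.
P(Outcome=cart | Channel=social) = 46/95 = 0.484.

0.484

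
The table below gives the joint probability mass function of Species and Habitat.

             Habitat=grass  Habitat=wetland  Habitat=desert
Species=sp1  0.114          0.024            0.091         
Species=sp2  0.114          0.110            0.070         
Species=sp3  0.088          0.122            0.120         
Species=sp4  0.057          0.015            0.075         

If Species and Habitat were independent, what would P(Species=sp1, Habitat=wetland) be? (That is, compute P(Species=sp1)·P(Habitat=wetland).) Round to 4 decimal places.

P(Species=sp1) = 0.114 + 0.024 + 0.091 = 0.229.
P(Habitat=wetland) = 0.024 + 0.110 + 0.122 + 0.015 = 0.271.
Product: 0.229 × 0.271 = 0.0621.

0.0621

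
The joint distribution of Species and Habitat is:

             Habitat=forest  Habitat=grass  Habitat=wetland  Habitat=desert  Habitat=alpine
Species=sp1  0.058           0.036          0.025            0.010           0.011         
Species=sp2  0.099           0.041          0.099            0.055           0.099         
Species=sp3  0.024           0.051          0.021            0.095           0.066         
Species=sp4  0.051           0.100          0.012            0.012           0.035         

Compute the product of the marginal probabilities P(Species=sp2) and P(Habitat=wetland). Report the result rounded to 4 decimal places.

0.0617

P(Species=sp2) = 0.099 + 0.041 + 0.099 + 0.055 + 0.099 = 0.393.
P(Habitat=wetland) = 0.025 + 0.099 + 0.021 + 0.012 = 0.157.
Product: 0.393 × 0.157 = 0.0617.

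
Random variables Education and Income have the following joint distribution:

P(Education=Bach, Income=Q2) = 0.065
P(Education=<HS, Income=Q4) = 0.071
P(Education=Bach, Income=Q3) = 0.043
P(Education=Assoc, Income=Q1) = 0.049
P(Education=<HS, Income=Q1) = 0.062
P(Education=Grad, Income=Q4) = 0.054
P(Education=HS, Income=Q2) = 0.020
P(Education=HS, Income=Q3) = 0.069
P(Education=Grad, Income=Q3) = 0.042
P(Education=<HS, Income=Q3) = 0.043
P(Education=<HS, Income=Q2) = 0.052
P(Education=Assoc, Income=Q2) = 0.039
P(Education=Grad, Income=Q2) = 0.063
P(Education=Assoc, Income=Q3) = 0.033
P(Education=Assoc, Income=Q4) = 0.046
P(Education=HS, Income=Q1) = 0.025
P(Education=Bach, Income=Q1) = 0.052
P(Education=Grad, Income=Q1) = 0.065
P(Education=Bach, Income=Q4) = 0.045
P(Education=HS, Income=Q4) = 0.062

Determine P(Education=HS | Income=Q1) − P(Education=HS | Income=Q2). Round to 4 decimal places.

0.0151

P(Income=Q1) = 0.062 + 0.025 + 0.049 + 0.052 + 0.065 = 0.253; P(Education=HS | Income=Q1) = 0.025/0.253 = 0.09881.
P(Income=Q2) = 0.052 + 0.020 + 0.039 + 0.065 + 0.063 = 0.239; P(Education=HS | Income=Q2) = 0.020/0.239 = 0.08368.
Difference = 0.0151.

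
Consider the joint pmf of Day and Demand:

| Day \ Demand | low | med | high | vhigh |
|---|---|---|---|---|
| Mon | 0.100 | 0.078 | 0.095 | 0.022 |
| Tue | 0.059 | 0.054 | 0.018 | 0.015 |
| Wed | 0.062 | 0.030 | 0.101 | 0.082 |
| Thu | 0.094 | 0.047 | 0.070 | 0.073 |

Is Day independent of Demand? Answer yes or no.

no

P(Day=Mon) = 0.295 and P(Demand=vhigh) = 0.192, so their product is 0.05664, but P(Day=Mon, Demand=vhigh) = 0.022. Since these differ, Day and Demand are not independent.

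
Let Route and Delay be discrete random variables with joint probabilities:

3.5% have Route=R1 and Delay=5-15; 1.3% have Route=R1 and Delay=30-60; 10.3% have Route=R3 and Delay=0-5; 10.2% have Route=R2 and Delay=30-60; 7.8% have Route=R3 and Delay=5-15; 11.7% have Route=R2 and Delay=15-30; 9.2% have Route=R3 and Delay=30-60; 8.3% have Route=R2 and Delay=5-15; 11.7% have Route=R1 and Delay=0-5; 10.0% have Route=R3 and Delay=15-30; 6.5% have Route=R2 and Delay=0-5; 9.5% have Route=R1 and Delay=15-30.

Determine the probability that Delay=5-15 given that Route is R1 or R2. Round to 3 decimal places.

P(Route=R1) = 0.117 + 0.035 + 0.095 + 0.013 = 0.260.
P(Route=R2) = 0.065 + 0.083 + 0.117 + 0.102 = 0.367.
P(Route ∈ {R1, R2}) = 0.260 + 0.367 = 0.627; P(Delay=5-15, Route ∈ {R1, R2}) = 0.035 + 0.083 = 0.118.
P(Delay=5-15 | Route ∈ {R1, R2}) = 0.118/0.627 = 0.188.

0.188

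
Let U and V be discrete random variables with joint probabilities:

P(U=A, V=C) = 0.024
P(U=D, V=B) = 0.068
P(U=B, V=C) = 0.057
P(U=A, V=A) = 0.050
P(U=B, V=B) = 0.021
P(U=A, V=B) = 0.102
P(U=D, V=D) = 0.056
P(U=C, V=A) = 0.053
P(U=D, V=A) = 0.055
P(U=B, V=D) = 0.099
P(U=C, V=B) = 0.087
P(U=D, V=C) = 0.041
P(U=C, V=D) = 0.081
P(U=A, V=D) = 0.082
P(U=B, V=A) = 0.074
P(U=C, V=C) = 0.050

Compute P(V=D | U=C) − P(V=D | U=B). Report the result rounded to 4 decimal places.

-0.0955

P(U=C) = 0.053 + 0.087 + 0.050 + 0.081 = 0.271; P(V=D | U=C) = 0.081/0.271 = 0.29889.
P(U=B) = 0.074 + 0.021 + 0.057 + 0.099 = 0.251; P(V=D | U=B) = 0.099/0.251 = 0.39442.
Difference = -0.0955.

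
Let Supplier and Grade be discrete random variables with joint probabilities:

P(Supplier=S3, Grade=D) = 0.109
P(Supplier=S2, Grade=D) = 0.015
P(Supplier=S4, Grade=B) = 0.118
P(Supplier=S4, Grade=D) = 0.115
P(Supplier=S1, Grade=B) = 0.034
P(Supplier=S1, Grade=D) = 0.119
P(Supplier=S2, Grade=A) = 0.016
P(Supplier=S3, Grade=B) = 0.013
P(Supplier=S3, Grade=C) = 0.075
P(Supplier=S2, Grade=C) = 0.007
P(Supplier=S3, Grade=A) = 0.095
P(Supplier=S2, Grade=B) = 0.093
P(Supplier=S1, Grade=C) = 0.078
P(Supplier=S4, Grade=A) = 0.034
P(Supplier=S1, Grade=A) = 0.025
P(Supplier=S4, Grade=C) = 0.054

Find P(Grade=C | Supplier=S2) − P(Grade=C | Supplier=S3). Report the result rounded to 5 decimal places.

-0.20341

P(Supplier=S2) = 0.016 + 0.093 + 0.007 + 0.015 = 0.131; P(Grade=C | Supplier=S2) = 0.007/0.131 = 0.053435.
P(Supplier=S3) = 0.095 + 0.013 + 0.075 + 0.109 = 0.292; P(Grade=C | Supplier=S3) = 0.075/0.292 = 0.256849.
Difference = -0.20341.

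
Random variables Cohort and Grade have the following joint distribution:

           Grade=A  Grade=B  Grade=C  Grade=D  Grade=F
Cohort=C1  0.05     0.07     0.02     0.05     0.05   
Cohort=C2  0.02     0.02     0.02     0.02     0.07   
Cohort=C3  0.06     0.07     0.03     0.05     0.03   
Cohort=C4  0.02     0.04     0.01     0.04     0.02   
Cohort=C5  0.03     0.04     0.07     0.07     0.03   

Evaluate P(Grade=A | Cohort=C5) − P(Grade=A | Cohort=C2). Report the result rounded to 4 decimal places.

P(Cohort=C5) = 0.03 + 0.04 + 0.07 + 0.07 + 0.03 = 0.24; P(Grade=A | Cohort=C5) = 0.03/0.24 = 0.12500.
P(Cohort=C2) = 0.02 + 0.02 + 0.02 + 0.02 + 0.07 = 0.15; P(Grade=A | Cohort=C2) = 0.02/0.15 = 0.13333.
Difference = -0.0083.

-0.0083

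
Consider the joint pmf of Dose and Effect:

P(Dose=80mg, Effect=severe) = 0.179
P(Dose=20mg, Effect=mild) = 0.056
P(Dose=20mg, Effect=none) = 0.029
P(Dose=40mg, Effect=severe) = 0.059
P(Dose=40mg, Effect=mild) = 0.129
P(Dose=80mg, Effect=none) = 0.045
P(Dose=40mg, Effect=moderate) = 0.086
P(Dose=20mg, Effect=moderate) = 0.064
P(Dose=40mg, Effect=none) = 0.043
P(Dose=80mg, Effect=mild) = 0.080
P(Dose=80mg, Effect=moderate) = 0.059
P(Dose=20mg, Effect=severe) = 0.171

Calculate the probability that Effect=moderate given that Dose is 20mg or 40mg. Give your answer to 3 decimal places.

P(Dose=20mg) = 0.029 + 0.056 + 0.064 + 0.171 = 0.320.
P(Dose=40mg) = 0.043 + 0.129 + 0.086 + 0.059 = 0.317.
P(Dose ∈ {20mg, 40mg}) = 0.320 + 0.317 = 0.637; P(Effect=moderate, Dose ∈ {20mg, 40mg}) = 0.064 + 0.086 = 0.150.
P(Effect=moderate | Dose ∈ {20mg, 40mg}) = 0.150/0.637 = 0.235.

0.235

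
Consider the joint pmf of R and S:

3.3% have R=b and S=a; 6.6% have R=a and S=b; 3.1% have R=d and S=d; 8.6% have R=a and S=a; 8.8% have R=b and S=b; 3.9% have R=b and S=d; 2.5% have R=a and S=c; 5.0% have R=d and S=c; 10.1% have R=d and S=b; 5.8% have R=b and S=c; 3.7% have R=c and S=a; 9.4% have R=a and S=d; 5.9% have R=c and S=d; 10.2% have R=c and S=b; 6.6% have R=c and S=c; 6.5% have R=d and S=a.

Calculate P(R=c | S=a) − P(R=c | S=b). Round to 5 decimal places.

P(S=a) = 0.086 + 0.033 + 0.037 + 0.065 = 0.221; P(R=c | S=a) = 0.037/0.221 = 0.167421.
P(S=b) = 0.066 + 0.088 + 0.102 + 0.101 = 0.357; P(R=c | S=b) = 0.102/0.357 = 0.285714.
Difference = -0.11829.

-0.11829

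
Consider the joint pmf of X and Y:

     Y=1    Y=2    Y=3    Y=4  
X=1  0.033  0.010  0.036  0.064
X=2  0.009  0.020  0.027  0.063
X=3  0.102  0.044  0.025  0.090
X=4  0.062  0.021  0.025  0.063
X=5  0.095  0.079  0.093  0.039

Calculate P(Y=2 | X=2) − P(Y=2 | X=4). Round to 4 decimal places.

P(X=2) = 0.009 + 0.020 + 0.027 + 0.063 = 0.119; P(Y=2 | X=2) = 0.020/0.119 = 0.16807.
P(X=4) = 0.062 + 0.021 + 0.025 + 0.063 = 0.171; P(Y=2 | X=4) = 0.021/0.171 = 0.12281.
Difference = 0.0453.

0.0453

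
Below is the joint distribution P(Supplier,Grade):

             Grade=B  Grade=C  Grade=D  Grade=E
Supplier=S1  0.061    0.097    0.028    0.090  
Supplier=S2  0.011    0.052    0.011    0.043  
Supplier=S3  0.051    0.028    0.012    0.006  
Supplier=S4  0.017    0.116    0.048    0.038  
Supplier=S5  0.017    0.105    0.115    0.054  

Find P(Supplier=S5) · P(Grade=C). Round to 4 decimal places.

0.1158

P(Supplier=S5) = 0.017 + 0.105 + 0.115 + 0.054 = 0.291.
P(Grade=C) = 0.097 + 0.052 + 0.028 + 0.116 + 0.105 = 0.398.
Product: 0.291 × 0.398 = 0.1158.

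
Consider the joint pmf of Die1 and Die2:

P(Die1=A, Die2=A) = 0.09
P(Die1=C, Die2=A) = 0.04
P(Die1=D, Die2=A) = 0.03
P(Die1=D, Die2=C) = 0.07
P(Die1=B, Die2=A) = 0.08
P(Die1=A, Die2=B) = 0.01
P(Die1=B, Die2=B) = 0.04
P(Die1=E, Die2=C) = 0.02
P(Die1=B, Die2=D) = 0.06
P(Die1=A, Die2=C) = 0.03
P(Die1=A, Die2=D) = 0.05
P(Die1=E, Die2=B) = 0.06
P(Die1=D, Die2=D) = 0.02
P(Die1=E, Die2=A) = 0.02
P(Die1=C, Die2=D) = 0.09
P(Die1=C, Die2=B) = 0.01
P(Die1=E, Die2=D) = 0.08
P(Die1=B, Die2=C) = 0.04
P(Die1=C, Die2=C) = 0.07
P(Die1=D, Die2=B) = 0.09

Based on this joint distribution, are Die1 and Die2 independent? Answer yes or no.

no

P(Die1=D) = 0.21 and P(Die2=B) = 0.21, so their product is 0.0441, but P(Die1=D, Die2=B) = 0.09. Since these differ, Die1 and Die2 are not independent.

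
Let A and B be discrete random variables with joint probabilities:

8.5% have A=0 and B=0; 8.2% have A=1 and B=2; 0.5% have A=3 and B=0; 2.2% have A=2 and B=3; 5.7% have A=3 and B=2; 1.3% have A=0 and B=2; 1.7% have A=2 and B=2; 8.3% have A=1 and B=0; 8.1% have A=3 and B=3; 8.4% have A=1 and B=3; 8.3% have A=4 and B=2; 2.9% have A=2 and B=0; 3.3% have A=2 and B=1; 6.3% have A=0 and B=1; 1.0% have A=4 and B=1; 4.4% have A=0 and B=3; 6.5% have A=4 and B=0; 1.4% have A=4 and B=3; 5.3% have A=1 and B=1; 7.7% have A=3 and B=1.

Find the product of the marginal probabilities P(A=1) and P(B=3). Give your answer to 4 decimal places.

P(A=1) = 0.083 + 0.053 + 0.082 + 0.084 = 0.302.
P(B=3) = 0.044 + 0.084 + 0.022 + 0.081 + 0.014 = 0.245.
Product: 0.302 × 0.245 = 0.0740.

0.0740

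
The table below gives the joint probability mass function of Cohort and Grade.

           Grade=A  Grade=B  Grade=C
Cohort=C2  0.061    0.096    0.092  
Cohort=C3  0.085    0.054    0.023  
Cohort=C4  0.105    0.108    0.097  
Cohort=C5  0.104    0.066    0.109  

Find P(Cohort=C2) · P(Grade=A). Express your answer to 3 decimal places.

P(Cohort=C2) = 0.061 + 0.096 + 0.092 = 0.249.
P(Grade=A) = 0.061 + 0.085 + 0.105 + 0.104 = 0.355.
Product: 0.249 × 0.355 = 0.088.

0.088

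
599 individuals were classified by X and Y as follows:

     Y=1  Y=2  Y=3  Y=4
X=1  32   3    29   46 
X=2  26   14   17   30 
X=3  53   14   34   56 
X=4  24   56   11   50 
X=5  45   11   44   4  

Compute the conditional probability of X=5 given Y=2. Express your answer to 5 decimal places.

0.11224

Total with Y=2: 3 + 14 + 14 + 56 + 11 = 98.
P(X=5 | Y=2) = 11/98 = 0.11224.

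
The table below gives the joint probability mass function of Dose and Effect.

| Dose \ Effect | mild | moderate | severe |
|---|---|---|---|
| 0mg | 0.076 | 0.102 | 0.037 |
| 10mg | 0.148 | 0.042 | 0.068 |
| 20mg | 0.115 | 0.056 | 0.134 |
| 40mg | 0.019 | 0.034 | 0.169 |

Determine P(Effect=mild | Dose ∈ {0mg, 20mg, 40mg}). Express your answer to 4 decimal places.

P(Dose=0mg) = 0.076 + 0.102 + 0.037 = 0.215.
P(Dose=20mg) = 0.115 + 0.056 + 0.134 = 0.305.
P(Dose=40mg) = 0.019 + 0.034 + 0.169 = 0.222.
P(Dose ∈ {0mg, 20mg, 40mg}) = 0.215 + 0.305 + 0.222 = 0.742; P(Effect=mild, Dose ∈ {0mg, 20mg, 40mg}) = 0.076 + 0.115 + 0.019 = 0.210.
P(Effect=mild | Dose ∈ {0mg, 20mg, 40mg}) = 0.210/0.742 = 0.2830.

0.2830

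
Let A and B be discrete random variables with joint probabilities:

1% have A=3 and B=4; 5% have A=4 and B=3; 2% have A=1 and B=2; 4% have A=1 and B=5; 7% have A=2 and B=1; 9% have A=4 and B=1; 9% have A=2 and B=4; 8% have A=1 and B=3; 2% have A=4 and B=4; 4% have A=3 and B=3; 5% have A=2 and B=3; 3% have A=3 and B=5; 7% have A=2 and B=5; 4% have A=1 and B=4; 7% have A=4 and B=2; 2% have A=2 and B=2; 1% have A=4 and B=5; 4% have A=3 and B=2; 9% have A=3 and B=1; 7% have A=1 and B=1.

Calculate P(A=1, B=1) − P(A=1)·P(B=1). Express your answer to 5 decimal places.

P(A=1) = 0.07 + 0.02 + 0.08 + 0.04 + 0.04 = 0.25.
P(B=1) = 0.07 + 0.07 + 0.09 + 0.09 = 0.32.
P(A=1, B=1) − P(A=1)P(B=1) = 0.07 − 0.25×0.32 = -0.01000.

-0.01000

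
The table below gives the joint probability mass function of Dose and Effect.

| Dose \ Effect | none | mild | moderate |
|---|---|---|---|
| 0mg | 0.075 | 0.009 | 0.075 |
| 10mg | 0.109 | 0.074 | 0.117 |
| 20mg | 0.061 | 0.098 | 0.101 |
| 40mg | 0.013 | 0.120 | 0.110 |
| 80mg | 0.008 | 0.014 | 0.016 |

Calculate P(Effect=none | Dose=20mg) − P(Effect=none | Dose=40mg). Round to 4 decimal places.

0.1811

P(Dose=20mg) = 0.061 + 0.098 + 0.101 = 0.260; P(Effect=none | Dose=20mg) = 0.061/0.260 = 0.23462.
P(Dose=40mg) = 0.013 + 0.120 + 0.110 = 0.243; P(Effect=none | Dose=40mg) = 0.013/0.243 = 0.05350.
Difference = 0.1811.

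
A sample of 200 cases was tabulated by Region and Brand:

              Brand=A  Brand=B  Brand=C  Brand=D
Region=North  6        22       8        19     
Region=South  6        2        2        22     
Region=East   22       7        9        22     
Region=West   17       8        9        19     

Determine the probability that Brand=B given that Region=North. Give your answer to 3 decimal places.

0.400

Total with Region=North: 6 + 22 + 8 + 19 = 55.
P(Brand=B | Region=North) = 22/55 = 0.400.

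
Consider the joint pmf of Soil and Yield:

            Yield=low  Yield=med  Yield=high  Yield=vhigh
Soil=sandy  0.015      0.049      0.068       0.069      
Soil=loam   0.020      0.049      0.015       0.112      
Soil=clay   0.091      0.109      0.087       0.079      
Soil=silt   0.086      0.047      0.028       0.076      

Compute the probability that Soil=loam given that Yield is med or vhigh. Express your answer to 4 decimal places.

0.2729

P(Yield=med) = 0.049 + 0.049 + 0.109 + 0.047 = 0.254.
P(Yield=vhigh) = 0.069 + 0.112 + 0.079 + 0.076 = 0.336.
P(Yield ∈ {med, vhigh}) = 0.254 + 0.336 = 0.590; P(Soil=loam, Yield ∈ {med, vhigh}) = 0.049 + 0.112 = 0.161.
P(Soil=loam | Yield ∈ {med, vhigh}) = 0.161/0.590 = 0.2729.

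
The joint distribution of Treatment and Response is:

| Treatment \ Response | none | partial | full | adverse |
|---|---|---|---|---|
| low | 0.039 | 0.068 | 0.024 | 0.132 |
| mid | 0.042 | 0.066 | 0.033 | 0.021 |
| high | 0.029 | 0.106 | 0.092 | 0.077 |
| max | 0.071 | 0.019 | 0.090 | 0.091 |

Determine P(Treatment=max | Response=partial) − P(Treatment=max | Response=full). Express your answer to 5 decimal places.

P(Response=partial) = 0.068 + 0.066 + 0.106 + 0.019 = 0.259; P(Treatment=max | Response=partial) = 0.019/0.259 = 0.073359.
P(Response=full) = 0.024 + 0.033 + 0.092 + 0.090 = 0.239; P(Treatment=max | Response=full) = 0.090/0.239 = 0.376569.
Difference = -0.30321.

-0.30321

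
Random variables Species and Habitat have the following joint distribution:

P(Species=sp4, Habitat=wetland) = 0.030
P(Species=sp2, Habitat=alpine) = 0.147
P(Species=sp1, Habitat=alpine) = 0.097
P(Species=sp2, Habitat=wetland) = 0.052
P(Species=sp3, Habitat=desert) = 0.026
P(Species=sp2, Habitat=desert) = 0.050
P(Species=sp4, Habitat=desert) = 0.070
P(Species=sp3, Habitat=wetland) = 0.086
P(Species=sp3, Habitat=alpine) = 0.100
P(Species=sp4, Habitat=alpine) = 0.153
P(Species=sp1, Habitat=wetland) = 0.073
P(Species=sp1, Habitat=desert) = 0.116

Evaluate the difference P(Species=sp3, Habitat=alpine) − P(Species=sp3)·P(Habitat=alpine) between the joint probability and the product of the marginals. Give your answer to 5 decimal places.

-0.00536

P(Species=sp3) = 0.086 + 0.026 + 0.100 = 0.212.
P(Habitat=alpine) = 0.097 + 0.147 + 0.100 + 0.153 = 0.497.
P(Species=sp3, Habitat=alpine) − P(Species=sp3)P(Habitat=alpine) = 0.100 − 0.212×0.497 = -0.00536.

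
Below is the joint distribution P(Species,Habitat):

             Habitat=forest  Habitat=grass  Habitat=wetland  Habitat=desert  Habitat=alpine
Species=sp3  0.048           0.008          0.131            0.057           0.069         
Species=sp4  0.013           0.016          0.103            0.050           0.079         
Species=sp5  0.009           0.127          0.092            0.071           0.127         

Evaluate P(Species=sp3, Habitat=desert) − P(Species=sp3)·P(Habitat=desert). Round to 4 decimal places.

P(Species=sp3) = 0.048 + 0.008 + 0.131 + 0.057 + 0.069 = 0.313.
P(Habitat=desert) = 0.057 + 0.050 + 0.071 = 0.178.
P(Species=sp3, Habitat=desert) − P(Species=sp3)P(Habitat=desert) = 0.057 − 0.313×0.178 = 0.0013.

0.0013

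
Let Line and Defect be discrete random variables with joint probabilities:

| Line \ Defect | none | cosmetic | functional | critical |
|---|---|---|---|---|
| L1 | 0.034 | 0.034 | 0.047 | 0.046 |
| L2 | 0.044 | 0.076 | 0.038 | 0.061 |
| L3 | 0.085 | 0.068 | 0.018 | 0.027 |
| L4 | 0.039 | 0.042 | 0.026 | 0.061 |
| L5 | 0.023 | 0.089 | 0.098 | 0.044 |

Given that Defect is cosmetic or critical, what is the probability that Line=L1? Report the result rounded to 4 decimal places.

0.1460

P(Defect=cosmetic) = 0.034 + 0.076 + 0.068 + 0.042 + 0.089 = 0.309.
P(Defect=critical) = 0.046 + 0.061 + 0.027 + 0.061 + 0.044 = 0.239.
P(Defect ∈ {cosmetic, critical}) = 0.309 + 0.239 = 0.548; P(Line=L1, Defect ∈ {cosmetic, critical}) = 0.034 + 0.046 = 0.080.
P(Line=L1 | Defect ∈ {cosmetic, critical}) = 0.080/0.548 = 0.1460.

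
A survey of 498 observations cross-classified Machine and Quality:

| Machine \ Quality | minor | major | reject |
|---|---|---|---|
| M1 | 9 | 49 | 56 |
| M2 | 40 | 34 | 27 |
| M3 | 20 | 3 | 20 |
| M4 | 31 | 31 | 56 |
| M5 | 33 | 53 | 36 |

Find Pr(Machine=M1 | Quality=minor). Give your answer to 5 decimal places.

Total with Quality=minor: 9 + 40 + 20 + 31 + 33 = 133.
P(Machine=M1 | Quality=minor) = 9/133 = 0.06767.

0.06767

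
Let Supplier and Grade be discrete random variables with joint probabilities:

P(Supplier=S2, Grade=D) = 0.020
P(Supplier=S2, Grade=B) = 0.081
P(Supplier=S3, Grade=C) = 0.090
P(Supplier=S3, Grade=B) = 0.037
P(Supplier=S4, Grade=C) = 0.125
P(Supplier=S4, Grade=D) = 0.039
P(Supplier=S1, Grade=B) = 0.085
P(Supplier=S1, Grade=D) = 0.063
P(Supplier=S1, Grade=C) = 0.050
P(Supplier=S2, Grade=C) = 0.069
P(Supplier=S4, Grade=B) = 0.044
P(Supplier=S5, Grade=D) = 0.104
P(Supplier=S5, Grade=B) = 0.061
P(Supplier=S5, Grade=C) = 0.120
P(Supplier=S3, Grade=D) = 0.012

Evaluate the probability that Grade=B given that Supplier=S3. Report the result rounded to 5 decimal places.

0.26619

P(Supplier=S3) = 0.037 + 0.090 + 0.012 = 0.139.
P(Grade=B | Supplier=S3) = 0.037/0.139 = 0.26619.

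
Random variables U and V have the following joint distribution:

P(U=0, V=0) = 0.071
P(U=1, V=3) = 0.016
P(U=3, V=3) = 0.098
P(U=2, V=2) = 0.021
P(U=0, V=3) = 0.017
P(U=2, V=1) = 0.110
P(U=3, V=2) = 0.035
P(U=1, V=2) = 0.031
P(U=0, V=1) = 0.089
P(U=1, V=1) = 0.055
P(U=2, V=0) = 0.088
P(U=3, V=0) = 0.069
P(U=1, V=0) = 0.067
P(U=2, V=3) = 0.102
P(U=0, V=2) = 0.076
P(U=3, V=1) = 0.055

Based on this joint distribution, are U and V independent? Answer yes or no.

no

P(U=0) = 0.253 and P(V=3) = 0.233, so their product is 0.05895, but P(U=0, V=3) = 0.017. Since these differ, U and V are not independent.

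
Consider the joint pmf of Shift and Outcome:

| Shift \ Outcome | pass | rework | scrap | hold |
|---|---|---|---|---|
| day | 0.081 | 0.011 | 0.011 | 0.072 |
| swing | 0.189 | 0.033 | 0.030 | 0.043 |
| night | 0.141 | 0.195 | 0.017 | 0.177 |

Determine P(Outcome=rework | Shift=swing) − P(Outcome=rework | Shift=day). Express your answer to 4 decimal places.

P(Shift=swing) = 0.189 + 0.033 + 0.030 + 0.043 = 0.295; P(Outcome=rework | Shift=swing) = 0.033/0.295 = 0.11186.
P(Shift=day) = 0.081 + 0.011 + 0.011 + 0.072 = 0.175; P(Outcome=rework | Shift=day) = 0.011/0.175 = 0.06286.
Difference = 0.0490.

0.0490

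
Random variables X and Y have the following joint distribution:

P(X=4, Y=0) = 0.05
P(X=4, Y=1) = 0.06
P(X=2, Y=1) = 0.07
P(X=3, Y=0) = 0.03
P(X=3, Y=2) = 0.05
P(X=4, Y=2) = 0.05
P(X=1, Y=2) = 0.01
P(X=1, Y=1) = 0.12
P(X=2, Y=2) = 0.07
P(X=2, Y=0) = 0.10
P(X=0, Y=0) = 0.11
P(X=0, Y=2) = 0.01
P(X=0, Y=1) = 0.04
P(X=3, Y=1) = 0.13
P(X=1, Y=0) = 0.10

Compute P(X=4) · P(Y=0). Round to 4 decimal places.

0.0624

P(X=4) = 0.05 + 0.06 + 0.05 = 0.16.
P(Y=0) = 0.11 + 0.10 + 0.10 + 0.03 + 0.05 = 0.39.
Product: 0.16 × 0.39 = 0.0624.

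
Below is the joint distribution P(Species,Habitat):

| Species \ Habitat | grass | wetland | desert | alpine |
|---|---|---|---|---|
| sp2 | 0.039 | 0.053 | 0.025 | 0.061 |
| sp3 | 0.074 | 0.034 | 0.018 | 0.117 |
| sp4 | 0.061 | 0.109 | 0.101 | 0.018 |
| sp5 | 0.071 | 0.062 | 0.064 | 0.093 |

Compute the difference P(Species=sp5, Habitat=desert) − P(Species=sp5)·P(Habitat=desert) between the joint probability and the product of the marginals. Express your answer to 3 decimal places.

0.004

P(Species=sp5) = 0.071 + 0.062 + 0.064 + 0.093 = 0.290.
P(Habitat=desert) = 0.025 + 0.018 + 0.101 + 0.064 = 0.208.
P(Species=sp5, Habitat=desert) − P(Species=sp5)P(Habitat=desert) = 0.064 − 0.290×0.208 = 0.004.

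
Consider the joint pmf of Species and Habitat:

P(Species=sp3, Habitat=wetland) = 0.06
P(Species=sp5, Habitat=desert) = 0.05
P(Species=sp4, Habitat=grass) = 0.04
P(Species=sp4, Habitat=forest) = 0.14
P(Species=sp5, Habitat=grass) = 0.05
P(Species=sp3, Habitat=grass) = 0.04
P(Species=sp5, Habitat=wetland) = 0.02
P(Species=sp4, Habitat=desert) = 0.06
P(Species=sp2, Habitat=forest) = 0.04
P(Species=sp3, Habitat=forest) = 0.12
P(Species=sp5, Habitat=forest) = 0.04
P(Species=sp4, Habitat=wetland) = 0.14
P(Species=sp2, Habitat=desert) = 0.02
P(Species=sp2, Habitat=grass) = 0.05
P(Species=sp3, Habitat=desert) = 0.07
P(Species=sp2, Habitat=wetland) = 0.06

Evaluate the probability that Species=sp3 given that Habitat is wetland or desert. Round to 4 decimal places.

P(Habitat=wetland) = 0.06 + 0.06 + 0.14 + 0.02 = 0.28.
P(Habitat=desert) = 0.02 + 0.07 + 0.06 + 0.05 = 0.20.
P(Habitat ∈ {wetland, desert}) = 0.28 + 0.20 = 0.48; P(Species=sp3, Habitat ∈ {wetland, desert}) = 0.06 + 0.07 = 0.13.
P(Species=sp3 | Habitat ∈ {wetland, desert}) = 0.13/0.48 = 0.2708.

0.2708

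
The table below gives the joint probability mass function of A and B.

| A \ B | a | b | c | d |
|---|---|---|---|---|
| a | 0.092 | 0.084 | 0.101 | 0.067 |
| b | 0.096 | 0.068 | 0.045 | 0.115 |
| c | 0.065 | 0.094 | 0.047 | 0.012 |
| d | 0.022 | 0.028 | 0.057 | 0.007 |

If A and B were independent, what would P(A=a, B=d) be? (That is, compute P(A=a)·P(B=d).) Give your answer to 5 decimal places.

0.06914

P(A=a) = 0.092 + 0.084 + 0.101 + 0.067 = 0.344.
P(B=d) = 0.067 + 0.115 + 0.012 + 0.007 = 0.201.
Product: 0.344 × 0.201 = 0.06914.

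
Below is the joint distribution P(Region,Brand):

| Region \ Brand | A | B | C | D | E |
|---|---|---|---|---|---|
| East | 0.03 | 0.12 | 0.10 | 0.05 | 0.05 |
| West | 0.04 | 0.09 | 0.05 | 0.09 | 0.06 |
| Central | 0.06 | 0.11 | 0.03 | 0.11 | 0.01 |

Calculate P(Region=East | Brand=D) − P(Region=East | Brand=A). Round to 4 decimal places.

-0.0308

P(Brand=D) = 0.05 + 0.09 + 0.11 = 0.25; P(Region=East | Brand=D) = 0.05/0.25 = 0.20000.
P(Brand=A) = 0.03 + 0.04 + 0.06 = 0.13; P(Region=East | Brand=A) = 0.03/0.13 = 0.23077.
Difference = -0.0308.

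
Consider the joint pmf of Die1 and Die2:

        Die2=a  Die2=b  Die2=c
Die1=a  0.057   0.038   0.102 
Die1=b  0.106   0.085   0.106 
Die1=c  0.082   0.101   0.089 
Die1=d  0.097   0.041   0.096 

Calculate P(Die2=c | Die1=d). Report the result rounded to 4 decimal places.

0.4103

P(Die1=d) = 0.097 + 0.041 + 0.096 = 0.234.
P(Die2=c | Die1=d) = 0.096/0.234 = 0.4103.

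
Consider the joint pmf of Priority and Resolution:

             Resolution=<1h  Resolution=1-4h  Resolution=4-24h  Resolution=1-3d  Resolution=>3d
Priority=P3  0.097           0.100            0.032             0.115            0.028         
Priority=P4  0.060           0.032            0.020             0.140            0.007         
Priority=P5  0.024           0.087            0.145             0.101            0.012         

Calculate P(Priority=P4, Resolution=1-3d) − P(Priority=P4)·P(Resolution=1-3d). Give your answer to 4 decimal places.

0.0478

P(Priority=P4) = 0.060 + 0.032 + 0.020 + 0.140 + 0.007 = 0.259.
P(Resolution=1-3d) = 0.115 + 0.140 + 0.101 = 0.356.
P(Priority=P4, Resolution=1-3d) − P(Priority=P4)P(Resolution=1-3d) = 0.140 − 0.259×0.356 = 0.0478.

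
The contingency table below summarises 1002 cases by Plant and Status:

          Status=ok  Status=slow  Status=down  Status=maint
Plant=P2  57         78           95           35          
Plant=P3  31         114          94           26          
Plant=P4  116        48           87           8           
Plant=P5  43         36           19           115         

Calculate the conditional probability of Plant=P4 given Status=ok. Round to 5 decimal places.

Total with Status=ok: 57 + 31 + 116 + 43 = 247.
P(Plant=P4 | Status=ok) = 116/247 = 0.46964.

0.46964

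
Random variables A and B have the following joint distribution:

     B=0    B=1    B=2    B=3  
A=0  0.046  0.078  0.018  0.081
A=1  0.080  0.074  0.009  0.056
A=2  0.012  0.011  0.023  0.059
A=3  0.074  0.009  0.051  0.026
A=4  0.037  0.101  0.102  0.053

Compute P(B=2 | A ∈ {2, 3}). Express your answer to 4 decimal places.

0.2792

P(A=2) = 0.012 + 0.011 + 0.023 + 0.059 = 0.105.
P(A=3) = 0.074 + 0.009 + 0.051 + 0.026 = 0.160.
P(A ∈ {2, 3}) = 0.105 + 0.160 = 0.265; P(B=2, A ∈ {2, 3}) = 0.023 + 0.051 = 0.074.
P(B=2 | A ∈ {2, 3}) = 0.074/0.265 = 0.2792.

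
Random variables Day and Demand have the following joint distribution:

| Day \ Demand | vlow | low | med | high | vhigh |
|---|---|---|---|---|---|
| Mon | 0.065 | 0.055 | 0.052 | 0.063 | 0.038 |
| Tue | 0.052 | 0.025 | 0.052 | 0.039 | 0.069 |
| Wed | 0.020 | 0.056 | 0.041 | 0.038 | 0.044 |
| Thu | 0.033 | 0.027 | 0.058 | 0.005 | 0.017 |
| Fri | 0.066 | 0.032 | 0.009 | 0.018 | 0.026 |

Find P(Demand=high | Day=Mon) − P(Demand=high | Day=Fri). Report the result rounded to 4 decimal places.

0.1116

P(Day=Mon) = 0.065 + 0.055 + 0.052 + 0.063 + 0.038 = 0.273; P(Demand=high | Day=Mon) = 0.063/0.273 = 0.23077.
P(Day=Fri) = 0.066 + 0.032 + 0.009 + 0.018 + 0.026 = 0.151; P(Demand=high | Day=Fri) = 0.018/0.151 = 0.11921.
Difference = 0.1116.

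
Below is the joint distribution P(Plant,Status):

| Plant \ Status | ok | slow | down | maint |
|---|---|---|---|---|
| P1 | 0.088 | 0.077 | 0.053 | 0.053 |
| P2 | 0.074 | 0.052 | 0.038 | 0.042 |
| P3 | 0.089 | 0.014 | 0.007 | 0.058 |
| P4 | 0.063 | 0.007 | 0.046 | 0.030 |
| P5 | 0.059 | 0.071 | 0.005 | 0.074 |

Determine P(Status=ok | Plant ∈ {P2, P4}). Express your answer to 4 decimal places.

P(Plant=P2) = 0.074 + 0.052 + 0.038 + 0.042 = 0.206.
P(Plant=P4) = 0.063 + 0.007 + 0.046 + 0.030 = 0.146.
P(Plant ∈ {P2, P4}) = 0.206 + 0.146 = 0.352; P(Status=ok, Plant ∈ {P2, P4}) = 0.074 + 0.063 = 0.137.
P(Status=ok | Plant ∈ {P2, P4}) = 0.137/0.352 = 0.3892.

0.3892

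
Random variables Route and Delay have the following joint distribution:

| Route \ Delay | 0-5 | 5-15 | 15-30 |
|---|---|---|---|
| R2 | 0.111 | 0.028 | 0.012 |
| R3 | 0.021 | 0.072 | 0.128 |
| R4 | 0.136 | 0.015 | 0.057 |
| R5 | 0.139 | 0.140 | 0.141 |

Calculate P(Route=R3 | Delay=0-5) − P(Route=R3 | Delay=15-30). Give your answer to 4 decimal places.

-0.3271

P(Delay=0-5) = 0.111 + 0.021 + 0.136 + 0.139 = 0.407; P(Route=R3 | Delay=0-5) = 0.021/0.407 = 0.05160.
P(Delay=15-30) = 0.012 + 0.128 + 0.057 + 0.141 = 0.338; P(Route=R3 | Delay=15-30) = 0.128/0.338 = 0.37870.
Difference = -0.3271.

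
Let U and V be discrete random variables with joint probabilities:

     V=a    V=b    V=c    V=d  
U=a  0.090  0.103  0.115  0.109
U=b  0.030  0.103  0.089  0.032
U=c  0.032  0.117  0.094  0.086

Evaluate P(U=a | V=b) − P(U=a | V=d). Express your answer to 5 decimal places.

-0.16129

P(V=b) = 0.103 + 0.103 + 0.117 = 0.323; P(U=a | V=b) = 0.103/0.323 = 0.318885.
P(V=d) = 0.109 + 0.032 + 0.086 = 0.227; P(U=a | V=d) = 0.109/0.227 = 0.480176.
Difference = -0.16129.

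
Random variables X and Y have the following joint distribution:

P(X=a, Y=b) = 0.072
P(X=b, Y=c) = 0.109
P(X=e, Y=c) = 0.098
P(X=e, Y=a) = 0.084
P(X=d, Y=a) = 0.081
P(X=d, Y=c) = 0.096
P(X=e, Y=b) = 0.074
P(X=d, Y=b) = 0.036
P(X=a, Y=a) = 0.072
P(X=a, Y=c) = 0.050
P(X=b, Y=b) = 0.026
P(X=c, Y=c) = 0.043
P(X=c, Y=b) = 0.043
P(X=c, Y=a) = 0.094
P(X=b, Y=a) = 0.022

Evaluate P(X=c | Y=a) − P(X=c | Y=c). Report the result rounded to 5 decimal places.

0.15770

P(Y=a) = 0.072 + 0.022 + 0.094 + 0.081 + 0.084 = 0.353; P(X=c | Y=a) = 0.094/0.353 = 0.266289.
P(Y=c) = 0.050 + 0.109 + 0.043 + 0.096 + 0.098 = 0.396; P(X=c | Y=c) = 0.043/0.396 = 0.108586.
Difference = 0.15770.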